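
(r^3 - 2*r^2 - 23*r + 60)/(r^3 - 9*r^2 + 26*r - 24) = (r + 5)/(r - 2)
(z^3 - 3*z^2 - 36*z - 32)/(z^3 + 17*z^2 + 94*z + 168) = (z^2 - 7*z - 8)/(z^2 + 13*z + 42)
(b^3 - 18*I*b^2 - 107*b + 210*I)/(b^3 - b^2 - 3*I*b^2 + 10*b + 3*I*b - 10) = (b^2 - 13*I*b - 42)/(b^2 + b*(-1 + 2*I) - 2*I)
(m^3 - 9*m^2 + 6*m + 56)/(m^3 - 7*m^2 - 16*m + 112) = (m + 2)/(m + 4)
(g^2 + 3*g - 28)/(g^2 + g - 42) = (g - 4)/(g - 6)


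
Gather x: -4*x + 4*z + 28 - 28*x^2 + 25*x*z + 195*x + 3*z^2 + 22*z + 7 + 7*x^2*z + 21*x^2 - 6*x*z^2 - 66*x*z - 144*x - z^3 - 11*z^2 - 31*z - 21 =x^2*(7*z - 7) + x*(-6*z^2 - 41*z + 47) - z^3 - 8*z^2 - 5*z + 14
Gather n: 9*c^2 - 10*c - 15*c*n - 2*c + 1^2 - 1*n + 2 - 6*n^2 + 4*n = 9*c^2 - 12*c - 6*n^2 + n*(3 - 15*c) + 3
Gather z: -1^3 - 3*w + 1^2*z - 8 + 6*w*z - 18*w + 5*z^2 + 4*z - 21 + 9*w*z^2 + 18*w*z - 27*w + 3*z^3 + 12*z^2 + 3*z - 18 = -48*w + 3*z^3 + z^2*(9*w + 17) + z*(24*w + 8) - 48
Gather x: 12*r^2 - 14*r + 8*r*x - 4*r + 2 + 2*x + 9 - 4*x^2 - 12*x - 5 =12*r^2 - 18*r - 4*x^2 + x*(8*r - 10) + 6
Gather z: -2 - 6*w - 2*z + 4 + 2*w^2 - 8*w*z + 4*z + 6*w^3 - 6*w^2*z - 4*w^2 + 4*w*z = 6*w^3 - 2*w^2 - 6*w + z*(-6*w^2 - 4*w + 2) + 2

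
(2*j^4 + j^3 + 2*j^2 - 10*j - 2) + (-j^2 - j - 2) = 2*j^4 + j^3 + j^2 - 11*j - 4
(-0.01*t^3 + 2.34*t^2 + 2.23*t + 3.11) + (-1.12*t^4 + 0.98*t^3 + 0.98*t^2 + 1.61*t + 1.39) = -1.12*t^4 + 0.97*t^3 + 3.32*t^2 + 3.84*t + 4.5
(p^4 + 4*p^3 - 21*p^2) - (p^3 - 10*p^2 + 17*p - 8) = p^4 + 3*p^3 - 11*p^2 - 17*p + 8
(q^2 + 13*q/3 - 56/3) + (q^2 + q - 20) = 2*q^2 + 16*q/3 - 116/3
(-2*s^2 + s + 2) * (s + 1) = -2*s^3 - s^2 + 3*s + 2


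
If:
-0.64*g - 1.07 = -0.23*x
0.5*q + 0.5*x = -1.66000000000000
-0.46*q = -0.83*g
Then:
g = -1.74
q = -3.14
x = -0.18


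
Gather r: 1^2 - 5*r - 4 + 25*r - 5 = 20*r - 8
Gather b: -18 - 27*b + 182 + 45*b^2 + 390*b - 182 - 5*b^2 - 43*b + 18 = 40*b^2 + 320*b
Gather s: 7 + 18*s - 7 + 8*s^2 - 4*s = 8*s^2 + 14*s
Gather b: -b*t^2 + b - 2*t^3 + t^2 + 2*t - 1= b*(1 - t^2) - 2*t^3 + t^2 + 2*t - 1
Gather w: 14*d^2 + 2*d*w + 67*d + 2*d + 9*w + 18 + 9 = 14*d^2 + 69*d + w*(2*d + 9) + 27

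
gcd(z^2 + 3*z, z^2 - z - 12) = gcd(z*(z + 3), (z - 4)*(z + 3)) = z + 3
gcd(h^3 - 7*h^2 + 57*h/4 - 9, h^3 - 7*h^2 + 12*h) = h - 4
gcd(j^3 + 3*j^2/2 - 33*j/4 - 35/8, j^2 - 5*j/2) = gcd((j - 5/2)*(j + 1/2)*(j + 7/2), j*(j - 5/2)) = j - 5/2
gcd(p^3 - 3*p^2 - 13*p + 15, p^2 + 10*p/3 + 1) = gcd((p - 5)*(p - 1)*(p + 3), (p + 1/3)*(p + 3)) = p + 3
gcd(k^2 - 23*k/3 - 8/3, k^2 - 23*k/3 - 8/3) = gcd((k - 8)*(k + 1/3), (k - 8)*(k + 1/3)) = k^2 - 23*k/3 - 8/3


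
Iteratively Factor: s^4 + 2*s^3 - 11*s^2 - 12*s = (s - 3)*(s^3 + 5*s^2 + 4*s) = (s - 3)*(s + 1)*(s^2 + 4*s) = (s - 3)*(s + 1)*(s + 4)*(s)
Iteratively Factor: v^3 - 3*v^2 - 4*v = (v - 4)*(v^2 + v) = v*(v - 4)*(v + 1)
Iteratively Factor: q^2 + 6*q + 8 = (q + 4)*(q + 2)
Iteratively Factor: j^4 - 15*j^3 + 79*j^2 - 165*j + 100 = (j - 4)*(j^3 - 11*j^2 + 35*j - 25) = (j - 5)*(j - 4)*(j^2 - 6*j + 5) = (j - 5)*(j - 4)*(j - 1)*(j - 5)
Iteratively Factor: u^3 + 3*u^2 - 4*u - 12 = (u + 2)*(u^2 + u - 6) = (u + 2)*(u + 3)*(u - 2)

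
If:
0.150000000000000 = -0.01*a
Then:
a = -15.00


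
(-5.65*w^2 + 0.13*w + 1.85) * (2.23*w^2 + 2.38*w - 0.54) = -12.5995*w^4 - 13.1571*w^3 + 7.4859*w^2 + 4.3328*w - 0.999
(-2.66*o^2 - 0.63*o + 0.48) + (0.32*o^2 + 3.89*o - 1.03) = -2.34*o^2 + 3.26*o - 0.55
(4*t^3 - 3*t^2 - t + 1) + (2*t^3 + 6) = 6*t^3 - 3*t^2 - t + 7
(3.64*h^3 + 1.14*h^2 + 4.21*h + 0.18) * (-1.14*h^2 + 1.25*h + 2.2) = -4.1496*h^5 + 3.2504*h^4 + 4.6336*h^3 + 7.5653*h^2 + 9.487*h + 0.396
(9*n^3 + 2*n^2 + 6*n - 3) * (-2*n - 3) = -18*n^4 - 31*n^3 - 18*n^2 - 12*n + 9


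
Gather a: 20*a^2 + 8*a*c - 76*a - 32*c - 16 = 20*a^2 + a*(8*c - 76) - 32*c - 16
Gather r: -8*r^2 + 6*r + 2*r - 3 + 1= -8*r^2 + 8*r - 2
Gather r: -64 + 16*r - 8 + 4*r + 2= 20*r - 70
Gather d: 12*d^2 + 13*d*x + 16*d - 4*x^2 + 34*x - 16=12*d^2 + d*(13*x + 16) - 4*x^2 + 34*x - 16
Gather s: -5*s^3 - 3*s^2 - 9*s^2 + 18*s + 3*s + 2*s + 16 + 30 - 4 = -5*s^3 - 12*s^2 + 23*s + 42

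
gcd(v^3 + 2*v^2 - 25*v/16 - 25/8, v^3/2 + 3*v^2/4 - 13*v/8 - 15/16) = 1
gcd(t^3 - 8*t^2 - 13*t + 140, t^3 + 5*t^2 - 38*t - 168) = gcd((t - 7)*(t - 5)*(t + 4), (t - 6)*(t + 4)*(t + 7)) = t + 4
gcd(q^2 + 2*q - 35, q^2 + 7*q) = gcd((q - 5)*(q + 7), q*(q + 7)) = q + 7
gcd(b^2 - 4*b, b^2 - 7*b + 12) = b - 4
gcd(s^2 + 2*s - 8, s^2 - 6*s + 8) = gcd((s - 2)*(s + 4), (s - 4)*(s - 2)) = s - 2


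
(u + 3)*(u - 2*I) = u^2 + 3*u - 2*I*u - 6*I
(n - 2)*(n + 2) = n^2 - 4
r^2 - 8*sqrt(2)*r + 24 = (r - 6*sqrt(2))*(r - 2*sqrt(2))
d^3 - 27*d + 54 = (d - 3)^2*(d + 6)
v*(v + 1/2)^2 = v^3 + v^2 + v/4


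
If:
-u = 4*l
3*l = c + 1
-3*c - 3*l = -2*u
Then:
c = -11/20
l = 3/20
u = -3/5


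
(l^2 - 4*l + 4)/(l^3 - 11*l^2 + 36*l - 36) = (l - 2)/(l^2 - 9*l + 18)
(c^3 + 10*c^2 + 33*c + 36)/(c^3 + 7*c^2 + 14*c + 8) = (c^2 + 6*c + 9)/(c^2 + 3*c + 2)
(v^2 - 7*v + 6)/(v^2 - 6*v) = (v - 1)/v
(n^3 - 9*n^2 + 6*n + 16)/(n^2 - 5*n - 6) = (n^2 - 10*n + 16)/(n - 6)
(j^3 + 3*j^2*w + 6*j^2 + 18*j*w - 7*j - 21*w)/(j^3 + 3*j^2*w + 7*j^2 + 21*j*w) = (j - 1)/j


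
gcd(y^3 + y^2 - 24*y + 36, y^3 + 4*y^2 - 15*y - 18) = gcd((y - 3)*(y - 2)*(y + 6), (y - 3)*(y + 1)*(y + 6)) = y^2 + 3*y - 18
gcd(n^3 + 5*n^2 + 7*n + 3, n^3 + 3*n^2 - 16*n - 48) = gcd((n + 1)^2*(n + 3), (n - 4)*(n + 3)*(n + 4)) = n + 3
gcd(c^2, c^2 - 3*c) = c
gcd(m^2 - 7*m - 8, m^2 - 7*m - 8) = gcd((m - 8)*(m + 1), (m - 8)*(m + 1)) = m^2 - 7*m - 8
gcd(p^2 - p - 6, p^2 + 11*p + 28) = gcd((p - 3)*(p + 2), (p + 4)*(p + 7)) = 1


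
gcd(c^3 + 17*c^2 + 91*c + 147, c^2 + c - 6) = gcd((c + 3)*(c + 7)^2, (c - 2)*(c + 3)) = c + 3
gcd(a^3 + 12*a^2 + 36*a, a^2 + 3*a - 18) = a + 6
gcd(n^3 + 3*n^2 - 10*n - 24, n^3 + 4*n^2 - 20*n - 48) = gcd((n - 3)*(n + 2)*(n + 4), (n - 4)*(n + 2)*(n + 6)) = n + 2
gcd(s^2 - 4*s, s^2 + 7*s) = s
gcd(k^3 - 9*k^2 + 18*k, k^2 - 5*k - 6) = k - 6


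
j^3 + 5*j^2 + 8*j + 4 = (j + 1)*(j + 2)^2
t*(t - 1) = t^2 - t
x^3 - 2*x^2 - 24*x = x*(x - 6)*(x + 4)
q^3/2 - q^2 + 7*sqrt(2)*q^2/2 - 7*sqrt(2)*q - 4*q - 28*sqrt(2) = (q/2 + 1)*(q - 4)*(q + 7*sqrt(2))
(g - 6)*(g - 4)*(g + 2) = g^3 - 8*g^2 + 4*g + 48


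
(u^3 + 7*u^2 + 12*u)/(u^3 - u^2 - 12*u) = (u + 4)/(u - 4)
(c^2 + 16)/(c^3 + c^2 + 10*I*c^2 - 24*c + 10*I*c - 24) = (c - 4*I)/(c^2 + c*(1 + 6*I) + 6*I)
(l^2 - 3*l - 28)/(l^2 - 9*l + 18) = (l^2 - 3*l - 28)/(l^2 - 9*l + 18)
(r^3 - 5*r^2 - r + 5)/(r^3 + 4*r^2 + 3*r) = (r^2 - 6*r + 5)/(r*(r + 3))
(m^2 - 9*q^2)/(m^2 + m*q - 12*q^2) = (m + 3*q)/(m + 4*q)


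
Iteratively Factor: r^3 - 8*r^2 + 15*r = (r)*(r^2 - 8*r + 15) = r*(r - 5)*(r - 3)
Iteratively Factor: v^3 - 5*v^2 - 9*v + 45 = (v - 3)*(v^2 - 2*v - 15) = (v - 3)*(v + 3)*(v - 5)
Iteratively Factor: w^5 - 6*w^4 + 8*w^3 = (w)*(w^4 - 6*w^3 + 8*w^2) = w^2*(w^3 - 6*w^2 + 8*w) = w^3*(w^2 - 6*w + 8) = w^3*(w - 4)*(w - 2)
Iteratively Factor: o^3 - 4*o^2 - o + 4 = (o - 4)*(o^2 - 1) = (o - 4)*(o + 1)*(o - 1)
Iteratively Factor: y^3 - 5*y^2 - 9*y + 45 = (y + 3)*(y^2 - 8*y + 15) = (y - 3)*(y + 3)*(y - 5)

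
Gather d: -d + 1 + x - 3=-d + x - 2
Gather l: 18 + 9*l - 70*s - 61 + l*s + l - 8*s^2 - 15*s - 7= l*(s + 10) - 8*s^2 - 85*s - 50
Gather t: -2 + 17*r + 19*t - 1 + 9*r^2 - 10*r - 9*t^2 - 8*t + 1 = 9*r^2 + 7*r - 9*t^2 + 11*t - 2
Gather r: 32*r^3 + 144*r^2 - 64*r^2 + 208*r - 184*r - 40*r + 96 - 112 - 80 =32*r^3 + 80*r^2 - 16*r - 96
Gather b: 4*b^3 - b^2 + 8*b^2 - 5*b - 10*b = 4*b^3 + 7*b^2 - 15*b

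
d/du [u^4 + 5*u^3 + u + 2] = 4*u^3 + 15*u^2 + 1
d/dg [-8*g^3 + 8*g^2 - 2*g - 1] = -24*g^2 + 16*g - 2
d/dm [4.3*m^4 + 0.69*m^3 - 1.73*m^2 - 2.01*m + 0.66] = 17.2*m^3 + 2.07*m^2 - 3.46*m - 2.01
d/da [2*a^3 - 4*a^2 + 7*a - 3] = 6*a^2 - 8*a + 7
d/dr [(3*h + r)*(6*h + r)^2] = 3*(4*h + r)*(6*h + r)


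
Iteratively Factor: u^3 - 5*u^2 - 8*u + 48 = (u + 3)*(u^2 - 8*u + 16) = (u - 4)*(u + 3)*(u - 4)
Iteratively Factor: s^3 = (s)*(s^2) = s^2*(s)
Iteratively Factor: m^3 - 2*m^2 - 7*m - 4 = (m + 1)*(m^2 - 3*m - 4) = (m + 1)^2*(m - 4)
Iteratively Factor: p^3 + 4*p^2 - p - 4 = (p - 1)*(p^2 + 5*p + 4) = (p - 1)*(p + 4)*(p + 1)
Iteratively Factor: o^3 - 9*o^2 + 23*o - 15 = (o - 1)*(o^2 - 8*o + 15) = (o - 3)*(o - 1)*(o - 5)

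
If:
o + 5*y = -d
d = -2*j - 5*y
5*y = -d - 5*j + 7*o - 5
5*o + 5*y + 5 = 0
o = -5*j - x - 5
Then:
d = 95/11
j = 5/11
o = 10/11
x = -90/11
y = -21/11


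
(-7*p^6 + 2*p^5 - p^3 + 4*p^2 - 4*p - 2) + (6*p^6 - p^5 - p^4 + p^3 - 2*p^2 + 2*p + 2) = -p^6 + p^5 - p^4 + 2*p^2 - 2*p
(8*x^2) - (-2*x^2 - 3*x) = 10*x^2 + 3*x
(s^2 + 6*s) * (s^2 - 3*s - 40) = s^4 + 3*s^3 - 58*s^2 - 240*s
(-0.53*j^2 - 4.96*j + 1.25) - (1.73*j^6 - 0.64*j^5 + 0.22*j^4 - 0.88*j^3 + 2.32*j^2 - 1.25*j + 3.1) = -1.73*j^6 + 0.64*j^5 - 0.22*j^4 + 0.88*j^3 - 2.85*j^2 - 3.71*j - 1.85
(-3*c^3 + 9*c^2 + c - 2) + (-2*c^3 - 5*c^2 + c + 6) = -5*c^3 + 4*c^2 + 2*c + 4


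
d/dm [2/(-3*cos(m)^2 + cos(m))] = 2*(sin(m)/cos(m)^2 - 6*tan(m))/(3*cos(m) - 1)^2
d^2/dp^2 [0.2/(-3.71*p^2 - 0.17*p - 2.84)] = (5.50564*p^2 + 0.25228*p - 0.2*(7.42*p + 0.17)*(14.84*p + 0.34) + 4.21456)/(3.71*p^2 + 0.17*p + 2.84)^3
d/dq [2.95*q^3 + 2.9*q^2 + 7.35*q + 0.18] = 8.85*q^2 + 5.8*q + 7.35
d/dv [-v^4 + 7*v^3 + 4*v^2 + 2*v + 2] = -4*v^3 + 21*v^2 + 8*v + 2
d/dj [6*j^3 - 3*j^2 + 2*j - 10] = 18*j^2 - 6*j + 2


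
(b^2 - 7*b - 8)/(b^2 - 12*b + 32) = (b + 1)/(b - 4)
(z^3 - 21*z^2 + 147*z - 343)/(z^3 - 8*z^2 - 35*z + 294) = (z - 7)/(z + 6)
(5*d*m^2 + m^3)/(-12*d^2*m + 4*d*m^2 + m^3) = m*(5*d + m)/(-12*d^2 + 4*d*m + m^2)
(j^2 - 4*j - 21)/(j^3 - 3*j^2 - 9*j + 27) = (j - 7)/(j^2 - 6*j + 9)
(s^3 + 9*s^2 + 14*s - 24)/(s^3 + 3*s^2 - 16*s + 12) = (s + 4)/(s - 2)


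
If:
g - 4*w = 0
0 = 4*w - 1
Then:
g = 1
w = 1/4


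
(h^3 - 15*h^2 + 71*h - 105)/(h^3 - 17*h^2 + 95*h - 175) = (h - 3)/(h - 5)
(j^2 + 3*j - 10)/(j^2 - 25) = (j - 2)/(j - 5)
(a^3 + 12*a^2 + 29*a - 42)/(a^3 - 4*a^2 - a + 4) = (a^2 + 13*a + 42)/(a^2 - 3*a - 4)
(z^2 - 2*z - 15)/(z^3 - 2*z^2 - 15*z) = 1/z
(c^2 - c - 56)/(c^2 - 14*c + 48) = (c + 7)/(c - 6)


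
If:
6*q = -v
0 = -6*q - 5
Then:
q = -5/6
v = 5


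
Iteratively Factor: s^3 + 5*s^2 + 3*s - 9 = (s - 1)*(s^2 + 6*s + 9) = (s - 1)*(s + 3)*(s + 3)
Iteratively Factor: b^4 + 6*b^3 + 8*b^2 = (b + 2)*(b^3 + 4*b^2) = b*(b + 2)*(b^2 + 4*b) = b^2*(b + 2)*(b + 4)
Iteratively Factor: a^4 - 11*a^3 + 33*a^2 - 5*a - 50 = (a + 1)*(a^3 - 12*a^2 + 45*a - 50) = (a - 5)*(a + 1)*(a^2 - 7*a + 10) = (a - 5)^2*(a + 1)*(a - 2)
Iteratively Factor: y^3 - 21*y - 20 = (y - 5)*(y^2 + 5*y + 4) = (y - 5)*(y + 4)*(y + 1)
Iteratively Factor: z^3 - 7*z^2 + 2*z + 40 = (z + 2)*(z^2 - 9*z + 20) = (z - 5)*(z + 2)*(z - 4)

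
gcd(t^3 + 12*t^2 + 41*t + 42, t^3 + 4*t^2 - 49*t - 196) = t + 7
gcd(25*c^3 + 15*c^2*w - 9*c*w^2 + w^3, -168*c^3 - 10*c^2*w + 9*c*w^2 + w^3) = 1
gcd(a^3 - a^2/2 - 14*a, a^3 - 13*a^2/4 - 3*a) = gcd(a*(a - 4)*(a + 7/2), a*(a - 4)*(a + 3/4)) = a^2 - 4*a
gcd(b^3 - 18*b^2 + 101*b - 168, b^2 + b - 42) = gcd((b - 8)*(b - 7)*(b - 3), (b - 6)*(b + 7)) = 1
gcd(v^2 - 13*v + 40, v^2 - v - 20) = v - 5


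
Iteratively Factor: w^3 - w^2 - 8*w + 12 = (w - 2)*(w^2 + w - 6) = (w - 2)*(w + 3)*(w - 2)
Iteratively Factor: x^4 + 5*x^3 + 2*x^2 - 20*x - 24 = (x + 2)*(x^3 + 3*x^2 - 4*x - 12) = (x - 2)*(x + 2)*(x^2 + 5*x + 6) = (x - 2)*(x + 2)*(x + 3)*(x + 2)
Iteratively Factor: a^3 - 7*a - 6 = (a + 2)*(a^2 - 2*a - 3) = (a + 1)*(a + 2)*(a - 3)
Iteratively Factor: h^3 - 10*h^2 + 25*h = (h - 5)*(h^2 - 5*h) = h*(h - 5)*(h - 5)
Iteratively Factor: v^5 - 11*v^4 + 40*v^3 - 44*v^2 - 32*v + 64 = (v - 2)*(v^4 - 9*v^3 + 22*v^2 - 32) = (v - 4)*(v - 2)*(v^3 - 5*v^2 + 2*v + 8) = (v - 4)*(v - 2)^2*(v^2 - 3*v - 4) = (v - 4)^2*(v - 2)^2*(v + 1)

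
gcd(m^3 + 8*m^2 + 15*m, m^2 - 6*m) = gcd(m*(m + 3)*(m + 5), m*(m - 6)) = m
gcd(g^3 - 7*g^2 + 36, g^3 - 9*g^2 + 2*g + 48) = g^2 - g - 6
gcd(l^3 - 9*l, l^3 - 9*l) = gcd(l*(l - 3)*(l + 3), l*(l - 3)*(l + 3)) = l^3 - 9*l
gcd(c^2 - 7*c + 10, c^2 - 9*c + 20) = c - 5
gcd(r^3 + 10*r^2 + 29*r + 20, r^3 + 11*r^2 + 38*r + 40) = r^2 + 9*r + 20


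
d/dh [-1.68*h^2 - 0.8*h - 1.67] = -3.36*h - 0.8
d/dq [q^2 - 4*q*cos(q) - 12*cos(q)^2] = 4*q*sin(q) + 2*q + 12*sin(2*q) - 4*cos(q)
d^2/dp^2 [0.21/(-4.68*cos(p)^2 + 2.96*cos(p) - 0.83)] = (18.398016*(1 - cos(p)^2)^2 - 8.727264*cos(p)^3 + 7.77604799999999*cos(p)^2 + 17.970456*cos(p) - 20.44644)/(4.68*cos(p)^2 - 2.96*cos(p) + 0.83)^3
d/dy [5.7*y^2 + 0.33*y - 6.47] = 11.4*y + 0.33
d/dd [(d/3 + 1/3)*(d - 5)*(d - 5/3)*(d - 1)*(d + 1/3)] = 5*d^4/3 - 76*d^3/9 + 46*d^2/9 + 164*d/27 - 55/27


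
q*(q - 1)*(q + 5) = q^3 + 4*q^2 - 5*q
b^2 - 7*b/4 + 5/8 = (b - 5/4)*(b - 1/2)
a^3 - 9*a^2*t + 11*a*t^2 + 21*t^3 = (a - 7*t)*(a - 3*t)*(a + t)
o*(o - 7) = o^2 - 7*o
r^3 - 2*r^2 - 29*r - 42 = (r - 7)*(r + 2)*(r + 3)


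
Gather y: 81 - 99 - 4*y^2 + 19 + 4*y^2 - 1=0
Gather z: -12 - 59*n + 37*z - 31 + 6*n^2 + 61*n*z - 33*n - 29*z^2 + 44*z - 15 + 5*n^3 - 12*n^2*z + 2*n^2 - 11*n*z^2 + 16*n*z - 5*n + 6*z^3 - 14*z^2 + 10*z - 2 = 5*n^3 + 8*n^2 - 97*n + 6*z^3 + z^2*(-11*n - 43) + z*(-12*n^2 + 77*n + 91) - 60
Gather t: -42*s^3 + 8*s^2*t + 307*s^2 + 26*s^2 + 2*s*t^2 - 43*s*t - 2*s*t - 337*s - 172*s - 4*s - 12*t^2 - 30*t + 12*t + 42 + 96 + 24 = -42*s^3 + 333*s^2 - 513*s + t^2*(2*s - 12) + t*(8*s^2 - 45*s - 18) + 162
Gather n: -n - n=-2*n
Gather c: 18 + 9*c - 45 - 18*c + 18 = -9*c - 9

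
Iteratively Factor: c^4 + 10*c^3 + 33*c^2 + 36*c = (c + 3)*(c^3 + 7*c^2 + 12*c) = (c + 3)^2*(c^2 + 4*c) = c*(c + 3)^2*(c + 4)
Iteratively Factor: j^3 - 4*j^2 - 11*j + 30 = (j + 3)*(j^2 - 7*j + 10) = (j - 2)*(j + 3)*(j - 5)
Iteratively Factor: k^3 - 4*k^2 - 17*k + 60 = (k + 4)*(k^2 - 8*k + 15) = (k - 5)*(k + 4)*(k - 3)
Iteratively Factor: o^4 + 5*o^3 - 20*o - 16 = (o + 2)*(o^3 + 3*o^2 - 6*o - 8) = (o + 1)*(o + 2)*(o^2 + 2*o - 8) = (o - 2)*(o + 1)*(o + 2)*(o + 4)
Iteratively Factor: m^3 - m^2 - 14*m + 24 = (m - 3)*(m^2 + 2*m - 8) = (m - 3)*(m - 2)*(m + 4)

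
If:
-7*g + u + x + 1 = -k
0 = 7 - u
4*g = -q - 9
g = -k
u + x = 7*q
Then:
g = -31/18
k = 31/18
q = -19/9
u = 7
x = -196/9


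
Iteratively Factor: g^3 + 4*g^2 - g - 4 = (g + 1)*(g^2 + 3*g - 4) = (g - 1)*(g + 1)*(g + 4)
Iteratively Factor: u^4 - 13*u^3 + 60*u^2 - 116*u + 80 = (u - 2)*(u^3 - 11*u^2 + 38*u - 40) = (u - 5)*(u - 2)*(u^2 - 6*u + 8) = (u - 5)*(u - 2)^2*(u - 4)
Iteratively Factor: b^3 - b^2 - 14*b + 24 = (b + 4)*(b^2 - 5*b + 6) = (b - 2)*(b + 4)*(b - 3)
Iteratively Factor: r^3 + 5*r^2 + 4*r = (r)*(r^2 + 5*r + 4) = r*(r + 4)*(r + 1)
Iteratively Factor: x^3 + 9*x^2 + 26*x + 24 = (x + 2)*(x^2 + 7*x + 12) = (x + 2)*(x + 4)*(x + 3)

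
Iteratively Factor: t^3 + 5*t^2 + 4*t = (t)*(t^2 + 5*t + 4) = t*(t + 4)*(t + 1)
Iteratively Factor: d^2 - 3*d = (d - 3)*(d)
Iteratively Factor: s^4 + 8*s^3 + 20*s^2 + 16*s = (s)*(s^3 + 8*s^2 + 20*s + 16) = s*(s + 4)*(s^2 + 4*s + 4) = s*(s + 2)*(s + 4)*(s + 2)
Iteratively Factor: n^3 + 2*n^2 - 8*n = (n - 2)*(n^2 + 4*n) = n*(n - 2)*(n + 4)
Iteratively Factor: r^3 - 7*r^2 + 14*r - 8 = (r - 1)*(r^2 - 6*r + 8) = (r - 4)*(r - 1)*(r - 2)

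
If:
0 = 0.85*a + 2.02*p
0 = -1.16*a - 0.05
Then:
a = -0.04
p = 0.02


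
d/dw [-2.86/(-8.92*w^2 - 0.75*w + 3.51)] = (-51.0224*w - 2.145)/(8.92*w^2 + 0.75*w - 3.51)^2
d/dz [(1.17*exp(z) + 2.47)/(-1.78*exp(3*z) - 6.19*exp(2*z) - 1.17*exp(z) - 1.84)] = (4.1652*exp(3*z) + 20.4321*exp(2*z) + 30.5786*exp(z) + 0.7371)*exp(z)/(3.1684*exp(6*z) + 22.0364*exp(5*z) + 42.4813*exp(4*z) + 21.035*exp(3*z) + 24.1481*exp(2*z) + 4.3056*exp(z) + 3.3856)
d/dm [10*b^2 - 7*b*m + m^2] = -7*b + 2*m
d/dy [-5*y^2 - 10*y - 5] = -10*y - 10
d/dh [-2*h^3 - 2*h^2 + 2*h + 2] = -6*h^2 - 4*h + 2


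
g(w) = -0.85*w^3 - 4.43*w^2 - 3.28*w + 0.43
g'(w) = -2.55*w^2 - 8.86*w - 3.28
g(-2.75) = -6.37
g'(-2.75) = 1.80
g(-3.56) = -5.69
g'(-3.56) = -4.06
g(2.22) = -37.98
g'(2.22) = -35.52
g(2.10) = -33.87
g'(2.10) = -33.13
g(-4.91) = 10.35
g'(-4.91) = -21.25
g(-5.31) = 20.20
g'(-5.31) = -28.13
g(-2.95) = -6.62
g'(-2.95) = 0.67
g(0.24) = -0.62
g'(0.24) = -5.55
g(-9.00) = 290.77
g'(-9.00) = -130.09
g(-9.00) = 290.77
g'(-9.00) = -130.09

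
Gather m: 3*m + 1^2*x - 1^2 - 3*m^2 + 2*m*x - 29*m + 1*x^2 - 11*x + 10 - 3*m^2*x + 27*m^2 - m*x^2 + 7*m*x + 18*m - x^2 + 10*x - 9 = m^2*(24 - 3*x) + m*(-x^2 + 9*x - 8)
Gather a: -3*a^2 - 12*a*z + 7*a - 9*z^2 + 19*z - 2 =-3*a^2 + a*(7 - 12*z) - 9*z^2 + 19*z - 2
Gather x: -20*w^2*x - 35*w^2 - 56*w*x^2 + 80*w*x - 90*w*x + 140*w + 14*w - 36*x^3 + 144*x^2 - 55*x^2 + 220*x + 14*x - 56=-35*w^2 + 154*w - 36*x^3 + x^2*(89 - 56*w) + x*(-20*w^2 - 10*w + 234) - 56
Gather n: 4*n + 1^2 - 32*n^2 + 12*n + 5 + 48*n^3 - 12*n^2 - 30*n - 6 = 48*n^3 - 44*n^2 - 14*n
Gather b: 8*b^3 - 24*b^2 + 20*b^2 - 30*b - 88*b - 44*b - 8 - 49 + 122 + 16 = 8*b^3 - 4*b^2 - 162*b + 81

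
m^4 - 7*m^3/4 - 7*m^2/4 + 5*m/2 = m*(m - 2)*(m - 1)*(m + 5/4)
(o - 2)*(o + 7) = o^2 + 5*o - 14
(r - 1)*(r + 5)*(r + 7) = r^3 + 11*r^2 + 23*r - 35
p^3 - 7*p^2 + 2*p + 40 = (p - 5)*(p - 4)*(p + 2)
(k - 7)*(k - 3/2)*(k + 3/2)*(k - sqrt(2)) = k^4 - 7*k^3 - sqrt(2)*k^3 - 9*k^2/4 + 7*sqrt(2)*k^2 + 9*sqrt(2)*k/4 + 63*k/4 - 63*sqrt(2)/4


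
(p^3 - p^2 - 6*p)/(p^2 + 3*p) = (p^2 - p - 6)/(p + 3)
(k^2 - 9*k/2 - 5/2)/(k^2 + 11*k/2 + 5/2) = (k - 5)/(k + 5)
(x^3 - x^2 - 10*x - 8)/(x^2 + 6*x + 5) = (x^2 - 2*x - 8)/(x + 5)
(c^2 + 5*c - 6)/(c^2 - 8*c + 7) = (c + 6)/(c - 7)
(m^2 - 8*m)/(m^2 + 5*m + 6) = m*(m - 8)/(m^2 + 5*m + 6)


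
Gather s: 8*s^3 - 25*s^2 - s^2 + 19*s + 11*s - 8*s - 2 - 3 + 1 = 8*s^3 - 26*s^2 + 22*s - 4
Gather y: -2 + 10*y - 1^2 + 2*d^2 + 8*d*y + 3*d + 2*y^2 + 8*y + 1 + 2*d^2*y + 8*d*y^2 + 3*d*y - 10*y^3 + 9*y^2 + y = 2*d^2 + 3*d - 10*y^3 + y^2*(8*d + 11) + y*(2*d^2 + 11*d + 19) - 2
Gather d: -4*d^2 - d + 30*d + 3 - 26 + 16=-4*d^2 + 29*d - 7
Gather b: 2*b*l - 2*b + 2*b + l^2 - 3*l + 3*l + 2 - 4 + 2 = 2*b*l + l^2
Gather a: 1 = 1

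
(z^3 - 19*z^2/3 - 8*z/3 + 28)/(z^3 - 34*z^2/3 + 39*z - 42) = (z + 2)/(z - 3)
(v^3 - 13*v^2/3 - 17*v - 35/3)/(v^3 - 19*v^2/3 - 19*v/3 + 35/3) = (v + 1)/(v - 1)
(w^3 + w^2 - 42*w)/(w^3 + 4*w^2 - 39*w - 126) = w/(w + 3)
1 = 1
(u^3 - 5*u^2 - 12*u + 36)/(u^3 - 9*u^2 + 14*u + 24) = (u^2 + u - 6)/(u^2 - 3*u - 4)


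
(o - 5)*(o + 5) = o^2 - 25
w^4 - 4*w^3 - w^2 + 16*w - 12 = (w - 3)*(w - 2)*(w - 1)*(w + 2)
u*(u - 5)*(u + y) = u^3 + u^2*y - 5*u^2 - 5*u*y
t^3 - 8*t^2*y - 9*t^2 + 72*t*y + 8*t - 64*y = (t - 8)*(t - 1)*(t - 8*y)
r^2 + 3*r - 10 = (r - 2)*(r + 5)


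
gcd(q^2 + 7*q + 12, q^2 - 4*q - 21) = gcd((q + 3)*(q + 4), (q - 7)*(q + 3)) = q + 3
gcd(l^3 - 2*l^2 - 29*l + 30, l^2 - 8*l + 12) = l - 6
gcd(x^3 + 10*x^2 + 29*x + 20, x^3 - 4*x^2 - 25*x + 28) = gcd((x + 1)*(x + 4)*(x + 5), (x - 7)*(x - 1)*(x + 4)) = x + 4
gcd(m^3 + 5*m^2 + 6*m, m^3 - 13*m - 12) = m + 3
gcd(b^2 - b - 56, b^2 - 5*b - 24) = b - 8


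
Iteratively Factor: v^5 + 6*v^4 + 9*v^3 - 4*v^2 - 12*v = (v + 3)*(v^4 + 3*v^3 - 4*v) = (v - 1)*(v + 3)*(v^3 + 4*v^2 + 4*v) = (v - 1)*(v + 2)*(v + 3)*(v^2 + 2*v) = (v - 1)*(v + 2)^2*(v + 3)*(v)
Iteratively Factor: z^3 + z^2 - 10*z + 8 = (z + 4)*(z^2 - 3*z + 2) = (z - 2)*(z + 4)*(z - 1)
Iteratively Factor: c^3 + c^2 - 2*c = (c)*(c^2 + c - 2) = c*(c + 2)*(c - 1)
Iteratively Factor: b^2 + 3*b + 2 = (b + 2)*(b + 1)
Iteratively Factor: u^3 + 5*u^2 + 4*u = (u + 4)*(u^2 + u) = u*(u + 4)*(u + 1)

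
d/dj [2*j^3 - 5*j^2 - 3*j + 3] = 6*j^2 - 10*j - 3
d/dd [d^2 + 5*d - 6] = 2*d + 5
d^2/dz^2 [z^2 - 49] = 2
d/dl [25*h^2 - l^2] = -2*l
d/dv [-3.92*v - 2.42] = -3.92000000000000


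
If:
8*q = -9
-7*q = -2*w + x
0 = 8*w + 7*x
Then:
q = -9/8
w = -441/176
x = 63/22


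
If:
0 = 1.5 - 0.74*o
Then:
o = 2.03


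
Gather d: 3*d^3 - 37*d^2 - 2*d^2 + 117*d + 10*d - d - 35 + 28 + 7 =3*d^3 - 39*d^2 + 126*d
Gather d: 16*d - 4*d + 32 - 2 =12*d + 30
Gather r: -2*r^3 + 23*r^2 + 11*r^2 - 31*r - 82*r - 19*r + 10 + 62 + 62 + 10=-2*r^3 + 34*r^2 - 132*r + 144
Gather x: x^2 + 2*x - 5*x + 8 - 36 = x^2 - 3*x - 28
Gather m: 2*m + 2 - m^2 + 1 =-m^2 + 2*m + 3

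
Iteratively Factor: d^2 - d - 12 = (d - 4)*(d + 3)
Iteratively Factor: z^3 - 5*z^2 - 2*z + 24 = (z - 3)*(z^2 - 2*z - 8) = (z - 3)*(z + 2)*(z - 4)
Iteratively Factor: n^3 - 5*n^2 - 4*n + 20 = (n + 2)*(n^2 - 7*n + 10) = (n - 5)*(n + 2)*(n - 2)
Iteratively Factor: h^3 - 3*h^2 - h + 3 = (h - 1)*(h^2 - 2*h - 3) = (h - 3)*(h - 1)*(h + 1)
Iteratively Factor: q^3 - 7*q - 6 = (q + 2)*(q^2 - 2*q - 3) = (q + 1)*(q + 2)*(q - 3)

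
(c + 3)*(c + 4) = c^2 + 7*c + 12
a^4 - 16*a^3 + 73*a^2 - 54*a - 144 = (a - 8)*(a - 6)*(a - 3)*(a + 1)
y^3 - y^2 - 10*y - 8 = (y - 4)*(y + 1)*(y + 2)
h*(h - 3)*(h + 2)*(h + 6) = h^4 + 5*h^3 - 12*h^2 - 36*h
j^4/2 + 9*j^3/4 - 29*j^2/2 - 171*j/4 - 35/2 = (j/2 + 1)*(j - 5)*(j + 1/2)*(j + 7)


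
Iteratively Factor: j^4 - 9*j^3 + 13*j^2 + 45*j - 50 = (j - 1)*(j^3 - 8*j^2 + 5*j + 50) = (j - 5)*(j - 1)*(j^2 - 3*j - 10) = (j - 5)*(j - 1)*(j + 2)*(j - 5)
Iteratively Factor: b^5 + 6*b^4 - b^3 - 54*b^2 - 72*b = (b)*(b^4 + 6*b^3 - b^2 - 54*b - 72) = b*(b - 3)*(b^3 + 9*b^2 + 26*b + 24) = b*(b - 3)*(b + 3)*(b^2 + 6*b + 8) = b*(b - 3)*(b + 3)*(b + 4)*(b + 2)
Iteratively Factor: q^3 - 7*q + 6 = (q - 2)*(q^2 + 2*q - 3) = (q - 2)*(q - 1)*(q + 3)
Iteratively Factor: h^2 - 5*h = (h)*(h - 5)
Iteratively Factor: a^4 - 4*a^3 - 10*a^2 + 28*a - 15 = (a - 1)*(a^3 - 3*a^2 - 13*a + 15) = (a - 1)^2*(a^2 - 2*a - 15) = (a - 5)*(a - 1)^2*(a + 3)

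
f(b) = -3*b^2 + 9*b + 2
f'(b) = 9 - 6*b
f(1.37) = 8.70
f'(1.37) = 0.78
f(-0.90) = -8.53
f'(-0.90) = 14.40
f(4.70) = -21.97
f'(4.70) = -19.20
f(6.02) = -52.54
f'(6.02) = -27.12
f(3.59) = -4.35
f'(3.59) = -12.54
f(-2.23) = -32.99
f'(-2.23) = 22.38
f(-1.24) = -13.77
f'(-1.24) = 16.44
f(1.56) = 8.74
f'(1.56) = -0.36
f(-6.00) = -160.00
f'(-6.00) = 45.00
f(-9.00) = -322.00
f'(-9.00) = 63.00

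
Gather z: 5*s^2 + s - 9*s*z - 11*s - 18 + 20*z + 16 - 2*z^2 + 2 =5*s^2 - 10*s - 2*z^2 + z*(20 - 9*s)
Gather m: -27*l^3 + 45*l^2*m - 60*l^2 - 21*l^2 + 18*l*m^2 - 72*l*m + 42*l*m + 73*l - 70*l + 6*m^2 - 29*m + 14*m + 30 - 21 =-27*l^3 - 81*l^2 + 3*l + m^2*(18*l + 6) + m*(45*l^2 - 30*l - 15) + 9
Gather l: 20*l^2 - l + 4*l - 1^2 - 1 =20*l^2 + 3*l - 2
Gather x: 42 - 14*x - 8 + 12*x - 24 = 10 - 2*x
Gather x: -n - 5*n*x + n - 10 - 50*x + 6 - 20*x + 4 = x*(-5*n - 70)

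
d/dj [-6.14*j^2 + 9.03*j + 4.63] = 9.03 - 12.28*j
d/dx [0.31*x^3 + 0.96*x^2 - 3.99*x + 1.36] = 0.93*x^2 + 1.92*x - 3.99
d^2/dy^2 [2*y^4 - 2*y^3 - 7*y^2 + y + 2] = 24*y^2 - 12*y - 14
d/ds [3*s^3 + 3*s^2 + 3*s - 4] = 9*s^2 + 6*s + 3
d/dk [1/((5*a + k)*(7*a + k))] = 2*(-6*a - k)/(1225*a^4 + 840*a^3*k + 214*a^2*k^2 + 24*a*k^3 + k^4)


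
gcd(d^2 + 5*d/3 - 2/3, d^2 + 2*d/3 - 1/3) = d - 1/3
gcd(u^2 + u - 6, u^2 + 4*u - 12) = u - 2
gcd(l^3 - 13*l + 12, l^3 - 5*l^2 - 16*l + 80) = l + 4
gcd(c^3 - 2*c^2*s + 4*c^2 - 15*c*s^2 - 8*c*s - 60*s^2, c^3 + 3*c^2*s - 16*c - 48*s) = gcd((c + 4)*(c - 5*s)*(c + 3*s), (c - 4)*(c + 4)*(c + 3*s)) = c^2 + 3*c*s + 4*c + 12*s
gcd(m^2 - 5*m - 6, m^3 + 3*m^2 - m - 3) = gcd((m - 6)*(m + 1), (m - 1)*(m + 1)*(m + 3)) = m + 1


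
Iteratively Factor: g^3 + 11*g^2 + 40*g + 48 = (g + 4)*(g^2 + 7*g + 12) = (g + 4)^2*(g + 3)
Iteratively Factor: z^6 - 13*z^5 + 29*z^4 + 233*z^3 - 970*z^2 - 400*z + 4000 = (z + 4)*(z^5 - 17*z^4 + 97*z^3 - 155*z^2 - 350*z + 1000) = (z - 5)*(z + 4)*(z^4 - 12*z^3 + 37*z^2 + 30*z - 200) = (z - 5)*(z + 2)*(z + 4)*(z^3 - 14*z^2 + 65*z - 100) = (z - 5)^2*(z + 2)*(z + 4)*(z^2 - 9*z + 20) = (z - 5)^2*(z - 4)*(z + 2)*(z + 4)*(z - 5)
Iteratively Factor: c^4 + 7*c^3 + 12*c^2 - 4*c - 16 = (c - 1)*(c^3 + 8*c^2 + 20*c + 16) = (c - 1)*(c + 2)*(c^2 + 6*c + 8) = (c - 1)*(c + 2)*(c + 4)*(c + 2)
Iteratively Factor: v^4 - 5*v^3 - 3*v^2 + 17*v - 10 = (v + 2)*(v^3 - 7*v^2 + 11*v - 5) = (v - 1)*(v + 2)*(v^2 - 6*v + 5) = (v - 1)^2*(v + 2)*(v - 5)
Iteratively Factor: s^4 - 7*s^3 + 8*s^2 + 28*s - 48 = (s - 2)*(s^3 - 5*s^2 - 2*s + 24) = (s - 2)*(s + 2)*(s^2 - 7*s + 12) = (s - 4)*(s - 2)*(s + 2)*(s - 3)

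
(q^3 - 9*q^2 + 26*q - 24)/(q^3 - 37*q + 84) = (q - 2)/(q + 7)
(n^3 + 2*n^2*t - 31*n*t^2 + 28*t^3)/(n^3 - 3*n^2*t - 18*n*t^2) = (-n^3 - 2*n^2*t + 31*n*t^2 - 28*t^3)/(n*(-n^2 + 3*n*t + 18*t^2))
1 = 1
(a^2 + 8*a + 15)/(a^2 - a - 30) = (a + 3)/(a - 6)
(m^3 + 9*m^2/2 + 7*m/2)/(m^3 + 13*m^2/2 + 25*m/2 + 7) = m/(m + 2)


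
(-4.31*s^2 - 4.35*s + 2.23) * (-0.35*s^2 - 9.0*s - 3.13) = 1.5085*s^4 + 40.3125*s^3 + 51.8598*s^2 - 6.4545*s - 6.9799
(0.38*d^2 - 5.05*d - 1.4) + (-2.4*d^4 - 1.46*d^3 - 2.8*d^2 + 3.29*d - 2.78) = -2.4*d^4 - 1.46*d^3 - 2.42*d^2 - 1.76*d - 4.18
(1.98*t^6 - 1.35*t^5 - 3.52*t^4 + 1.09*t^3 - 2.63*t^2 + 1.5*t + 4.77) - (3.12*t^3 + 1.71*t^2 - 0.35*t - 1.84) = 1.98*t^6 - 1.35*t^5 - 3.52*t^4 - 2.03*t^3 - 4.34*t^2 + 1.85*t + 6.61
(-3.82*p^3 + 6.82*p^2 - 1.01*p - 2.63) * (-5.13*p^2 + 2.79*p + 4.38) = 19.5966*p^5 - 45.6444*p^4 + 7.4775*p^3 + 40.5456*p^2 - 11.7615*p - 11.5194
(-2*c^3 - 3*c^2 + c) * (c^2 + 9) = -2*c^5 - 3*c^4 - 17*c^3 - 27*c^2 + 9*c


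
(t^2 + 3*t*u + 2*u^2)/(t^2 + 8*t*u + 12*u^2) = (t + u)/(t + 6*u)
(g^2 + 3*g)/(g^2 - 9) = g/(g - 3)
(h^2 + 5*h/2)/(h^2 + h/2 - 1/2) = h*(2*h + 5)/(2*h^2 + h - 1)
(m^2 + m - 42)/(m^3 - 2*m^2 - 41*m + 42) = (m^2 + m - 42)/(m^3 - 2*m^2 - 41*m + 42)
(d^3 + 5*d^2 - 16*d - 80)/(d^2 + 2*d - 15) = (d^2 - 16)/(d - 3)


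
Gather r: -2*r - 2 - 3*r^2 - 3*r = -3*r^2 - 5*r - 2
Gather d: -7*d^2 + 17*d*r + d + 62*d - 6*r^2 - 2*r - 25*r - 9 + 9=-7*d^2 + d*(17*r + 63) - 6*r^2 - 27*r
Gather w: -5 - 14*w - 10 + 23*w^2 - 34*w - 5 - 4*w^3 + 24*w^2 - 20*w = -4*w^3 + 47*w^2 - 68*w - 20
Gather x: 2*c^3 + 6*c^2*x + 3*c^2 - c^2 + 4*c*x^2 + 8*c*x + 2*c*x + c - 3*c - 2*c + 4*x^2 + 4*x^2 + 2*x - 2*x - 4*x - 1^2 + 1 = 2*c^3 + 2*c^2 - 4*c + x^2*(4*c + 8) + x*(6*c^2 + 10*c - 4)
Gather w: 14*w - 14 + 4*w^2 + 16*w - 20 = 4*w^2 + 30*w - 34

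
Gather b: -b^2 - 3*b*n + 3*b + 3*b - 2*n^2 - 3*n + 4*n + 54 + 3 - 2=-b^2 + b*(6 - 3*n) - 2*n^2 + n + 55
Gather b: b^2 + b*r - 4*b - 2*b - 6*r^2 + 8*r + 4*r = b^2 + b*(r - 6) - 6*r^2 + 12*r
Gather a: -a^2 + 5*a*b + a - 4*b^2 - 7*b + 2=-a^2 + a*(5*b + 1) - 4*b^2 - 7*b + 2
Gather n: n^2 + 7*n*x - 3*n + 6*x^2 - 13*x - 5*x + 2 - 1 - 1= n^2 + n*(7*x - 3) + 6*x^2 - 18*x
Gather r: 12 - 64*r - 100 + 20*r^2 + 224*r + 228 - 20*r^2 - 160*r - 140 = 0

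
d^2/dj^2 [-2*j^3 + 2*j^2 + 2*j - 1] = 4 - 12*j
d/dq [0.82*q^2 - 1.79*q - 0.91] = 1.64*q - 1.79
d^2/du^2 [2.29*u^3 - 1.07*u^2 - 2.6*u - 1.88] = 13.74*u - 2.14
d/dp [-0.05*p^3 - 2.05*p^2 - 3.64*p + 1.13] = -0.15*p^2 - 4.1*p - 3.64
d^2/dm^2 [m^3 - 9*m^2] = 6*m - 18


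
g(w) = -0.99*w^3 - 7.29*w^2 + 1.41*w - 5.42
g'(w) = -2.97*w^2 - 14.58*w + 1.41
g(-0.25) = -6.21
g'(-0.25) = 4.87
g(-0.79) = -10.60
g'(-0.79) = 11.07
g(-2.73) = -43.46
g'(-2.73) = 19.08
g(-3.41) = -55.74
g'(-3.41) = 16.59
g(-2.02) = -29.85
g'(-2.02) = 18.74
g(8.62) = -1169.04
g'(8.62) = -344.95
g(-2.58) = -40.58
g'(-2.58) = 19.26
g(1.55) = -24.44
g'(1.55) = -28.32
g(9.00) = -1304.93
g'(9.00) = -370.38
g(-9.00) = 113.11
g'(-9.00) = -107.94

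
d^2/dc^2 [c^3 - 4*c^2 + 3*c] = 6*c - 8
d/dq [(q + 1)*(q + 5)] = 2*q + 6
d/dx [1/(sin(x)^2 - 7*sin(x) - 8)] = (7 - 2*sin(x))*cos(x)/((sin(x) - 8)^2*(sin(x) + 1)^2)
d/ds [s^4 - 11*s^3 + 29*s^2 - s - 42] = 4*s^3 - 33*s^2 + 58*s - 1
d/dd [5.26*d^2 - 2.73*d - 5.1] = 10.52*d - 2.73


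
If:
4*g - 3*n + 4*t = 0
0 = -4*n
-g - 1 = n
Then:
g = -1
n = 0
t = 1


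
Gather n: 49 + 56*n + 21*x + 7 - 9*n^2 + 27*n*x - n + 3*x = -9*n^2 + n*(27*x + 55) + 24*x + 56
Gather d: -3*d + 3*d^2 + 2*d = 3*d^2 - d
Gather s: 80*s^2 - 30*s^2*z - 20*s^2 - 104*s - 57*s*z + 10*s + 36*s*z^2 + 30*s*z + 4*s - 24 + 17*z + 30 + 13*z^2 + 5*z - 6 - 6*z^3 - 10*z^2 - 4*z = s^2*(60 - 30*z) + s*(36*z^2 - 27*z - 90) - 6*z^3 + 3*z^2 + 18*z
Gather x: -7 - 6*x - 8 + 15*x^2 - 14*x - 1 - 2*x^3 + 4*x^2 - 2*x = -2*x^3 + 19*x^2 - 22*x - 16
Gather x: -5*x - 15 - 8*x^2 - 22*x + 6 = -8*x^2 - 27*x - 9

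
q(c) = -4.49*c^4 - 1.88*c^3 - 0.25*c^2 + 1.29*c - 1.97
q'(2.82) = -447.74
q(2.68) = -268.12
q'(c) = -17.96*c^3 - 5.64*c^2 - 0.5*c + 1.29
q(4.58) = -2157.56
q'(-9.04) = 12813.09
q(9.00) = -30840.02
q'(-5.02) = 2133.72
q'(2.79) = -434.06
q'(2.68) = -386.27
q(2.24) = -134.51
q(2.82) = -326.43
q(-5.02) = -2628.33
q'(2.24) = -229.99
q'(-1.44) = 43.94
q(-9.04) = -28631.29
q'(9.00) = -13552.89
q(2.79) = -313.21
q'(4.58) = -1844.76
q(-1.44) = -18.04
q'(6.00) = -4084.11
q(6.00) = -6228.35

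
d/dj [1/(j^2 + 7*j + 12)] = (-2*j - 7)/(j^2 + 7*j + 12)^2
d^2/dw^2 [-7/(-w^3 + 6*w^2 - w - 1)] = 14*(3*(2 - w)*(w^3 - 6*w^2 + w + 1) + (3*w^2 - 12*w + 1)^2)/(w^3 - 6*w^2 + w + 1)^3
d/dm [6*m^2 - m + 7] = 12*m - 1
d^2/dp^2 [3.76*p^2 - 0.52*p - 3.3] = 7.52000000000000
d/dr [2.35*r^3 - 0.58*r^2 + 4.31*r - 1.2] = 7.05*r^2 - 1.16*r + 4.31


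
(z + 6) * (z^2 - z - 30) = z^3 + 5*z^2 - 36*z - 180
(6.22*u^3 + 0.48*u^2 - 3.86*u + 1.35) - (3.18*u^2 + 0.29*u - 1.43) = 6.22*u^3 - 2.7*u^2 - 4.15*u + 2.78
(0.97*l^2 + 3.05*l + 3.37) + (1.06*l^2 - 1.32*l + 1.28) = 2.03*l^2 + 1.73*l + 4.65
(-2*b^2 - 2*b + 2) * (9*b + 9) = -18*b^3 - 36*b^2 + 18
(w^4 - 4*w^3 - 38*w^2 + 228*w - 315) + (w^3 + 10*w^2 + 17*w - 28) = w^4 - 3*w^3 - 28*w^2 + 245*w - 343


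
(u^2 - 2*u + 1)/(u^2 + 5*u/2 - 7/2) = 2*(u - 1)/(2*u + 7)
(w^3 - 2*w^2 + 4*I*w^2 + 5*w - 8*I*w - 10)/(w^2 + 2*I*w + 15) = (w^2 - w*(2 + I) + 2*I)/(w - 3*I)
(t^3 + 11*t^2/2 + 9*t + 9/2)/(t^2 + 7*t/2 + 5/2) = (2*t^2 + 9*t + 9)/(2*t + 5)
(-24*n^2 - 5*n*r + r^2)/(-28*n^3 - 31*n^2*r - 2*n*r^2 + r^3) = (24*n^2 + 5*n*r - r^2)/(28*n^3 + 31*n^2*r + 2*n*r^2 - r^3)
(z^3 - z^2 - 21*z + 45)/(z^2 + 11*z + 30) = (z^2 - 6*z + 9)/(z + 6)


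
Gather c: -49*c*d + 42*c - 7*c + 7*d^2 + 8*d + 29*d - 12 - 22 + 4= c*(35 - 49*d) + 7*d^2 + 37*d - 30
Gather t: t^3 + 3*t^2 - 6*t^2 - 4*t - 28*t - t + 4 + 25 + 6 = t^3 - 3*t^2 - 33*t + 35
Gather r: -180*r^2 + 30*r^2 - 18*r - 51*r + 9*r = -150*r^2 - 60*r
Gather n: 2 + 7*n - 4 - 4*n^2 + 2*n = -4*n^2 + 9*n - 2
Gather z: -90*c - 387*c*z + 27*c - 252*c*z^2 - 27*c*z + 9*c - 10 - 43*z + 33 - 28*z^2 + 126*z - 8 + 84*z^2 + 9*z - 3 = -54*c + z^2*(56 - 252*c) + z*(92 - 414*c) + 12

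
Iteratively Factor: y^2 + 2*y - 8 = (y + 4)*(y - 2)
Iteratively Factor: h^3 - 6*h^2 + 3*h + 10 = (h - 2)*(h^2 - 4*h - 5) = (h - 5)*(h - 2)*(h + 1)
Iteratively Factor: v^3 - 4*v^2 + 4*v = (v)*(v^2 - 4*v + 4) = v*(v - 2)*(v - 2)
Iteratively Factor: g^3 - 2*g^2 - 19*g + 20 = (g - 5)*(g^2 + 3*g - 4) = (g - 5)*(g - 1)*(g + 4)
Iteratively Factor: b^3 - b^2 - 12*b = (b - 4)*(b^2 + 3*b) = (b - 4)*(b + 3)*(b)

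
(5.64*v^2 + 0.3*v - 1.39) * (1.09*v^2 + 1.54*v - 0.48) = 6.1476*v^4 + 9.0126*v^3 - 3.7603*v^2 - 2.2846*v + 0.6672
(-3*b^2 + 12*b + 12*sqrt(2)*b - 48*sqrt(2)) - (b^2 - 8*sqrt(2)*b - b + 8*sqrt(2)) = -4*b^2 + 13*b + 20*sqrt(2)*b - 56*sqrt(2)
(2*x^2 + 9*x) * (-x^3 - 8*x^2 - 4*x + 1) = -2*x^5 - 25*x^4 - 80*x^3 - 34*x^2 + 9*x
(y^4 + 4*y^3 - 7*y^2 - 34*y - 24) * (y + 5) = y^5 + 9*y^4 + 13*y^3 - 69*y^2 - 194*y - 120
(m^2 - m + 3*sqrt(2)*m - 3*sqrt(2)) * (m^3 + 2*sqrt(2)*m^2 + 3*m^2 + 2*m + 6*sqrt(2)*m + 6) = m^5 + 2*m^4 + 5*sqrt(2)*m^4 + 11*m^3 + 10*sqrt(2)*m^3 - 9*sqrt(2)*m^2 + 28*m^2 - 42*m + 12*sqrt(2)*m - 18*sqrt(2)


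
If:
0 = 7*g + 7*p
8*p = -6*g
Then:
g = 0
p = 0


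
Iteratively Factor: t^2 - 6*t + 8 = (t - 4)*(t - 2)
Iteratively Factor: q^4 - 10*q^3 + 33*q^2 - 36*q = (q - 3)*(q^3 - 7*q^2 + 12*q) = (q - 3)^2*(q^2 - 4*q) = (q - 4)*(q - 3)^2*(q)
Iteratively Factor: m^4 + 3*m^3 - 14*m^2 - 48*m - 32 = (m + 2)*(m^3 + m^2 - 16*m - 16) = (m + 2)*(m + 4)*(m^2 - 3*m - 4) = (m - 4)*(m + 2)*(m + 4)*(m + 1)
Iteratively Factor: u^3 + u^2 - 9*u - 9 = (u + 1)*(u^2 - 9) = (u + 1)*(u + 3)*(u - 3)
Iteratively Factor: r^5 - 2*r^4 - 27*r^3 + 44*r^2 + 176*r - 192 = (r - 1)*(r^4 - r^3 - 28*r^2 + 16*r + 192) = (r - 1)*(r + 4)*(r^3 - 5*r^2 - 8*r + 48) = (r - 4)*(r - 1)*(r + 4)*(r^2 - r - 12) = (r - 4)*(r - 1)*(r + 3)*(r + 4)*(r - 4)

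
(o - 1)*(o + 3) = o^2 + 2*o - 3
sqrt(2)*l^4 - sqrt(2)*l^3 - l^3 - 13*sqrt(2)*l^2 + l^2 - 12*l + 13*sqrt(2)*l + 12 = (l - 1)*(l - 3*sqrt(2))*(l + 2*sqrt(2))*(sqrt(2)*l + 1)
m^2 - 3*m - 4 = (m - 4)*(m + 1)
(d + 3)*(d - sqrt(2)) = d^2 - sqrt(2)*d + 3*d - 3*sqrt(2)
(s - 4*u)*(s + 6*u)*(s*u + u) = s^3*u + 2*s^2*u^2 + s^2*u - 24*s*u^3 + 2*s*u^2 - 24*u^3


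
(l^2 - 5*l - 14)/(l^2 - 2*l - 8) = (l - 7)/(l - 4)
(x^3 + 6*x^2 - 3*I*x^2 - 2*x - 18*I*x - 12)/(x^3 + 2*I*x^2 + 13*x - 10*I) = (x + 6)/(x + 5*I)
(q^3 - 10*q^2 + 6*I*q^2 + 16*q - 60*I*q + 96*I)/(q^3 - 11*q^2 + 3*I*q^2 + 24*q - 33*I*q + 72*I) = (q^2 + q*(-2 + 6*I) - 12*I)/(q^2 + q*(-3 + 3*I) - 9*I)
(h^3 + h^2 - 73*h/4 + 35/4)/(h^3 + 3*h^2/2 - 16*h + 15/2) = (h - 7/2)/(h - 3)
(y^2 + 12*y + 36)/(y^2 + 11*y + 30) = (y + 6)/(y + 5)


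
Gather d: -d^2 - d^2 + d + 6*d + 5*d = -2*d^2 + 12*d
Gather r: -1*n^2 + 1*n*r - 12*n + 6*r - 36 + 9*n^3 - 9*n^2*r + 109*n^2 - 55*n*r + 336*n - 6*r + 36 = 9*n^3 + 108*n^2 + 324*n + r*(-9*n^2 - 54*n)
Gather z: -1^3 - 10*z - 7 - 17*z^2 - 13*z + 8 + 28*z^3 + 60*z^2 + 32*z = 28*z^3 + 43*z^2 + 9*z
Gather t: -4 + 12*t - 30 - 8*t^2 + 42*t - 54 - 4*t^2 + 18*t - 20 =-12*t^2 + 72*t - 108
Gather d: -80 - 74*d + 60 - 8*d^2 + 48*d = -8*d^2 - 26*d - 20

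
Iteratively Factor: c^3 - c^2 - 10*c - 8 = (c + 2)*(c^2 - 3*c - 4) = (c + 1)*(c + 2)*(c - 4)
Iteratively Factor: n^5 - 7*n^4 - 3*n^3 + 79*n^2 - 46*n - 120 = (n - 2)*(n^4 - 5*n^3 - 13*n^2 + 53*n + 60) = (n - 5)*(n - 2)*(n^3 - 13*n - 12) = (n - 5)*(n - 2)*(n + 3)*(n^2 - 3*n - 4) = (n - 5)*(n - 4)*(n - 2)*(n + 3)*(n + 1)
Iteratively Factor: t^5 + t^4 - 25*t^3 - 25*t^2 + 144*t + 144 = (t + 3)*(t^4 - 2*t^3 - 19*t^2 + 32*t + 48) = (t + 3)*(t + 4)*(t^3 - 6*t^2 + 5*t + 12) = (t - 4)*(t + 3)*(t + 4)*(t^2 - 2*t - 3) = (t - 4)*(t + 1)*(t + 3)*(t + 4)*(t - 3)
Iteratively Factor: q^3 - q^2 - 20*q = (q)*(q^2 - q - 20) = q*(q + 4)*(q - 5)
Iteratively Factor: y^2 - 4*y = (y - 4)*(y)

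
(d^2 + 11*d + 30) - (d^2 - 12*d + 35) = 23*d - 5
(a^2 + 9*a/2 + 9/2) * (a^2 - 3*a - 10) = a^4 + 3*a^3/2 - 19*a^2 - 117*a/2 - 45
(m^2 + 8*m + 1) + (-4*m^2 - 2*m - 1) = -3*m^2 + 6*m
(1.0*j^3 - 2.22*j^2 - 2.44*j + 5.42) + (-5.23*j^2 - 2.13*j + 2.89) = 1.0*j^3 - 7.45*j^2 - 4.57*j + 8.31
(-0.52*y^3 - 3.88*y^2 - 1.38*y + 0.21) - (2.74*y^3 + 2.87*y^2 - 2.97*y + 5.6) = -3.26*y^3 - 6.75*y^2 + 1.59*y - 5.39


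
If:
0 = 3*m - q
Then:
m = q/3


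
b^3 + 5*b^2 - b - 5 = (b - 1)*(b + 1)*(b + 5)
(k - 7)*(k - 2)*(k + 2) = k^3 - 7*k^2 - 4*k + 28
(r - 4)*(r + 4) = r^2 - 16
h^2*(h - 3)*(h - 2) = h^4 - 5*h^3 + 6*h^2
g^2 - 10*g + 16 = (g - 8)*(g - 2)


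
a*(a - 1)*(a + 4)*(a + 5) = a^4 + 8*a^3 + 11*a^2 - 20*a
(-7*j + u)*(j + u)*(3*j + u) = -21*j^3 - 25*j^2*u - 3*j*u^2 + u^3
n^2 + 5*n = n*(n + 5)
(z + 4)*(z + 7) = z^2 + 11*z + 28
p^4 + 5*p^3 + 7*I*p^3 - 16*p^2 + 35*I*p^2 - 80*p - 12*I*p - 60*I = (p + 5)*(p + 2*I)^2*(p + 3*I)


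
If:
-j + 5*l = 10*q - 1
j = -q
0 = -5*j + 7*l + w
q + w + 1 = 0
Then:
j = -12/83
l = 5/83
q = 12/83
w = -95/83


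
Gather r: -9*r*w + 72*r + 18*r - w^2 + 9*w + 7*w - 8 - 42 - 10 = r*(90 - 9*w) - w^2 + 16*w - 60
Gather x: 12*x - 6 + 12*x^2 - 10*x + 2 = 12*x^2 + 2*x - 4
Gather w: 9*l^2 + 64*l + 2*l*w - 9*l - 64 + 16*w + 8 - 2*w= 9*l^2 + 55*l + w*(2*l + 14) - 56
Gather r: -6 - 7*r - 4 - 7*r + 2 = -14*r - 8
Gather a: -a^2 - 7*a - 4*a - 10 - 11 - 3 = -a^2 - 11*a - 24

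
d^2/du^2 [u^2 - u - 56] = 2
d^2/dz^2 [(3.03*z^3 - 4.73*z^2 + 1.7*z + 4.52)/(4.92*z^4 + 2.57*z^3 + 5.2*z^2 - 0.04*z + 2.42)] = (146.690784*z^9 - 686.977632*z^8 - 330.154632*z^7 + 2639.090942*z^6 + 1167.772548*z^5 + 3700.643856*z^4 + 984.0259*z^3 + 313.232064*z^2 - 196.198536*z - 168.81732)/(119.095488*z^12 + 186.631344*z^11 + 475.108164*z^10 + 408.575105*z^9 + 674.850648*z^8 + 385.14234*z^7 + 556.85551*z^6 + 187.95528*z^5 + 281.283168*z^4 + 42.13262*z^3 + 91.371456*z^2 - 0.702768*z + 14.172488)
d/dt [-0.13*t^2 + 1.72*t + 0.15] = 1.72 - 0.26*t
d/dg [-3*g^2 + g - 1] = 1 - 6*g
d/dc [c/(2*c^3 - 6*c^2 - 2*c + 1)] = (-4*c^3 + 6*c^2 + 1)/(4*c^6 - 24*c^5 + 28*c^4 + 28*c^3 - 8*c^2 - 4*c + 1)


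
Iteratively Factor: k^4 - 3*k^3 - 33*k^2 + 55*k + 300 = (k - 5)*(k^3 + 2*k^2 - 23*k - 60) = (k - 5)^2*(k^2 + 7*k + 12) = (k - 5)^2*(k + 4)*(k + 3)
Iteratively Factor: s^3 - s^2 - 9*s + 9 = (s - 3)*(s^2 + 2*s - 3) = (s - 3)*(s - 1)*(s + 3)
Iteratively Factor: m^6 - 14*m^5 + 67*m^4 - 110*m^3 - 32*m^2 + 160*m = (m - 4)*(m^5 - 10*m^4 + 27*m^3 - 2*m^2 - 40*m) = (m - 4)^2*(m^4 - 6*m^3 + 3*m^2 + 10*m) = (m - 4)^2*(m + 1)*(m^3 - 7*m^2 + 10*m) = m*(m - 4)^2*(m + 1)*(m^2 - 7*m + 10) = m*(m - 5)*(m - 4)^2*(m + 1)*(m - 2)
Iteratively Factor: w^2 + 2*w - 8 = (w + 4)*(w - 2)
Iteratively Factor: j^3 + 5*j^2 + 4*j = (j)*(j^2 + 5*j + 4) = j*(j + 1)*(j + 4)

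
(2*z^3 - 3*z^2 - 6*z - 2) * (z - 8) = 2*z^4 - 19*z^3 + 18*z^2 + 46*z + 16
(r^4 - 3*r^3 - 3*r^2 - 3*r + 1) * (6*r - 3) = 6*r^5 - 21*r^4 - 9*r^3 - 9*r^2 + 15*r - 3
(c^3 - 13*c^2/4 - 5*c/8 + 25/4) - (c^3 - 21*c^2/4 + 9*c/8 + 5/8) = 2*c^2 - 7*c/4 + 45/8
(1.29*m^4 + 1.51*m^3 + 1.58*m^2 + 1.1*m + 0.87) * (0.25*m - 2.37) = 0.3225*m^5 - 2.6798*m^4 - 3.1837*m^3 - 3.4696*m^2 - 2.3895*m - 2.0619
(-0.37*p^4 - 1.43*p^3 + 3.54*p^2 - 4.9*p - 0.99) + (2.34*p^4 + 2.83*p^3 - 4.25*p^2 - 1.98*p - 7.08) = 1.97*p^4 + 1.4*p^3 - 0.71*p^2 - 6.88*p - 8.07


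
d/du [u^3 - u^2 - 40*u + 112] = 3*u^2 - 2*u - 40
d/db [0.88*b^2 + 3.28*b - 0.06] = 1.76*b + 3.28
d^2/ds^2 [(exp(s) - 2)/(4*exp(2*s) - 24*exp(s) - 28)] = (exp(4*s) - 2*exp(3*s) + 78*exp(2*s) - 170*exp(s) + 133)*exp(s)/(4*(exp(6*s) - 18*exp(5*s) + 87*exp(4*s) + 36*exp(3*s) - 609*exp(2*s) - 882*exp(s) - 343))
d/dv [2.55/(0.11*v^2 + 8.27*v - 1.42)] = (-0.561*v - 21.0885)/(0.11*v^2 + 8.27*v - 1.42)^2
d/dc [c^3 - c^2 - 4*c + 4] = 3*c^2 - 2*c - 4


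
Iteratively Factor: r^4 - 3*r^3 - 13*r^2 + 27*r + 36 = (r + 3)*(r^3 - 6*r^2 + 5*r + 12) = (r + 1)*(r + 3)*(r^2 - 7*r + 12) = (r - 3)*(r + 1)*(r + 3)*(r - 4)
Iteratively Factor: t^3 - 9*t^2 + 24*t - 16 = (t - 4)*(t^2 - 5*t + 4) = (t - 4)^2*(t - 1)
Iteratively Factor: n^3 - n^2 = (n)*(n^2 - n) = n*(n - 1)*(n)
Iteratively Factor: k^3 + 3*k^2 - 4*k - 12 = (k + 2)*(k^2 + k - 6) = (k - 2)*(k + 2)*(k + 3)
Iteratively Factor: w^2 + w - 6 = (w - 2)*(w + 3)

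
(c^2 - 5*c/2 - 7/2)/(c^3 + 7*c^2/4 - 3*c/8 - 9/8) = 4*(2*c - 7)/(8*c^2 + 6*c - 9)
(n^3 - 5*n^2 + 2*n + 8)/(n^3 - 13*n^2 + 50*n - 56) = (n + 1)/(n - 7)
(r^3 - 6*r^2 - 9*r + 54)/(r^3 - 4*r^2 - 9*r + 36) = (r - 6)/(r - 4)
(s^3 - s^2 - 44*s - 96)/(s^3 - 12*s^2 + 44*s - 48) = (s^3 - s^2 - 44*s - 96)/(s^3 - 12*s^2 + 44*s - 48)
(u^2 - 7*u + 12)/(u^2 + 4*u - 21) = (u - 4)/(u + 7)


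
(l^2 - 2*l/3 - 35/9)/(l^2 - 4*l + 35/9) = (3*l + 5)/(3*l - 5)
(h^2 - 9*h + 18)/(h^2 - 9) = (h - 6)/(h + 3)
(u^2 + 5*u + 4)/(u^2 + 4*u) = (u + 1)/u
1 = 1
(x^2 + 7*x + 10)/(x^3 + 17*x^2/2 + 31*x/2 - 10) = 2*(x + 2)/(2*x^2 + 7*x - 4)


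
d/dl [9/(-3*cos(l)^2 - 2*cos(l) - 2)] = -18*(3*cos(l) + 1)*sin(l)/(3*cos(l)^2 + 2*cos(l) + 2)^2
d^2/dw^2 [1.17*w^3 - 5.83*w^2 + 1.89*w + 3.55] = 7.02*w - 11.66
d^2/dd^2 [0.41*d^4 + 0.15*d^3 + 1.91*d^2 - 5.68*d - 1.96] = 4.92*d^2 + 0.9*d + 3.82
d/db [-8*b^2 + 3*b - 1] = 3 - 16*b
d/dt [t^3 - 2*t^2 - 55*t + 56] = 3*t^2 - 4*t - 55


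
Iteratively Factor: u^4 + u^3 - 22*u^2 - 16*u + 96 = (u - 2)*(u^3 + 3*u^2 - 16*u - 48) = (u - 2)*(u + 4)*(u^2 - u - 12) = (u - 2)*(u + 3)*(u + 4)*(u - 4)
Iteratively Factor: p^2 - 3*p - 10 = (p + 2)*(p - 5)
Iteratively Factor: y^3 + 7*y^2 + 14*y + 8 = (y + 2)*(y^2 + 5*y + 4) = (y + 2)*(y + 4)*(y + 1)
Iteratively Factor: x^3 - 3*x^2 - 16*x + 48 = (x + 4)*(x^2 - 7*x + 12) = (x - 4)*(x + 4)*(x - 3)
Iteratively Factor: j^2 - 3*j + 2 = (j - 1)*(j - 2)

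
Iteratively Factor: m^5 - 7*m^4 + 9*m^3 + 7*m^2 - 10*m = (m)*(m^4 - 7*m^3 + 9*m^2 + 7*m - 10) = m*(m + 1)*(m^3 - 8*m^2 + 17*m - 10) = m*(m - 1)*(m + 1)*(m^2 - 7*m + 10) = m*(m - 2)*(m - 1)*(m + 1)*(m - 5)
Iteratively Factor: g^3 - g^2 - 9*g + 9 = (g + 3)*(g^2 - 4*g + 3) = (g - 3)*(g + 3)*(g - 1)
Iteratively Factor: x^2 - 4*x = (x - 4)*(x)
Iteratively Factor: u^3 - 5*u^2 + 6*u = (u - 2)*(u^2 - 3*u) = u*(u - 2)*(u - 3)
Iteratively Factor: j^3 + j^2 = (j + 1)*(j^2) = j*(j + 1)*(j)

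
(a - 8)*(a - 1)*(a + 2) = a^3 - 7*a^2 - 10*a + 16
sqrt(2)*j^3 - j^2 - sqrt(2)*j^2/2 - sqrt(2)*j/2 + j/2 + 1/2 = (j - 1)*(j - sqrt(2)/2)*(sqrt(2)*j + sqrt(2)/2)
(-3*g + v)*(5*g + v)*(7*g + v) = -105*g^3 - g^2*v + 9*g*v^2 + v^3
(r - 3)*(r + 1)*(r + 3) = r^3 + r^2 - 9*r - 9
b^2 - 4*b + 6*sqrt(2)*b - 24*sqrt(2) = (b - 4)*(b + 6*sqrt(2))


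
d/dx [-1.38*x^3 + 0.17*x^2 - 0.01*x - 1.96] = -4.14*x^2 + 0.34*x - 0.01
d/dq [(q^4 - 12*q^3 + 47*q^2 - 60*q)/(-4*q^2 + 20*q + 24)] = (-2*q^5 + 27*q^4 - 96*q^3 - 41*q^2 + 564*q - 360)/(4*(q^4 - 10*q^3 + 13*q^2 + 60*q + 36))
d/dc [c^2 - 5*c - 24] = 2*c - 5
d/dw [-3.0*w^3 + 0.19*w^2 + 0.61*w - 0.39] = -9.0*w^2 + 0.38*w + 0.61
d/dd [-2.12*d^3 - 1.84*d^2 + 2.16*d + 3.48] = -6.36*d^2 - 3.68*d + 2.16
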